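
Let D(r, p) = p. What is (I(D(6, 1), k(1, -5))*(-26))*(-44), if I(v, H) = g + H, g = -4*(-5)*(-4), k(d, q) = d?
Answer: -90376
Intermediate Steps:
g = -80 (g = 20*(-4) = -80)
I(v, H) = -80 + H
(I(D(6, 1), k(1, -5))*(-26))*(-44) = ((-80 + 1)*(-26))*(-44) = -79*(-26)*(-44) = 2054*(-44) = -90376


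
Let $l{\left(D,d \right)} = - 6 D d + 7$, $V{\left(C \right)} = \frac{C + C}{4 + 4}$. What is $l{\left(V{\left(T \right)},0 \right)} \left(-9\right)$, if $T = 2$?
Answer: $-63$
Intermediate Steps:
$V{\left(C \right)} = \frac{C}{4}$ ($V{\left(C \right)} = \frac{2 C}{8} = 2 C \frac{1}{8} = \frac{C}{4}$)
$l{\left(D,d \right)} = 7 - 6 D d$ ($l{\left(D,d \right)} = - 6 D d + 7 = 7 - 6 D d$)
$l{\left(V{\left(T \right)},0 \right)} \left(-9\right) = \left(7 - 6 \cdot \frac{1}{4} \cdot 2 \cdot 0\right) \left(-9\right) = \left(7 - 3 \cdot 0\right) \left(-9\right) = \left(7 + 0\right) \left(-9\right) = 7 \left(-9\right) = -63$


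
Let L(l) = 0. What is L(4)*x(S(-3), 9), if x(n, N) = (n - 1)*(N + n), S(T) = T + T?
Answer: 0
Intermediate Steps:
S(T) = 2*T
x(n, N) = (-1 + n)*(N + n)
L(4)*x(S(-3), 9) = 0*((2*(-3))² - 1*9 - 2*(-3) + 9*(2*(-3))) = 0*((-6)² - 9 - 1*(-6) + 9*(-6)) = 0*(36 - 9 + 6 - 54) = 0*(-21) = 0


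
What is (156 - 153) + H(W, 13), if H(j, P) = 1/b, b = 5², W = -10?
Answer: 76/25 ≈ 3.0400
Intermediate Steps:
b = 25
H(j, P) = 1/25
(156 - 153) + H(W, 13) = (156 - 153) + 1/25 = 3 + 1/25 = 76/25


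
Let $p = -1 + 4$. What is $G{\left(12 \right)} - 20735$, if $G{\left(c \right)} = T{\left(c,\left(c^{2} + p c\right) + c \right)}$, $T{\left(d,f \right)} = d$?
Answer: $-20723$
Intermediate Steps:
$p = 3$
$G{\left(c \right)} = c$
$G{\left(12 \right)} - 20735 = 12 - 20735 = -20723$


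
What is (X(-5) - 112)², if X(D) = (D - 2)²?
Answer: 3969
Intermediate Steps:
X(D) = (-2 + D)²
(X(-5) - 112)² = ((-2 - 5)² - 112)² = ((-7)² - 112)² = (49 - 112)² = (-63)² = 3969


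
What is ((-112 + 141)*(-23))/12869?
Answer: -667/12869 ≈ -0.051830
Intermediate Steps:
((-112 + 141)*(-23))/12869 = (29*(-23))*(1/12869) = -667*1/12869 = -667/12869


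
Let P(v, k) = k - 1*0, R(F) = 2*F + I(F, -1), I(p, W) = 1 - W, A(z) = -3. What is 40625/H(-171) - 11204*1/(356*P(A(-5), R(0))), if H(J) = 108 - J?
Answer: 6449771/49662 ≈ 129.87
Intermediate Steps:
R(F) = 2 + 2*F (R(F) = 2*F + (1 - 1*(-1)) = 2*F + (1 + 1) = 2*F + 2 = 2 + 2*F)
P(v, k) = k (P(v, k) = k + 0 = k)
40625/H(-171) - 11204*1/(356*P(A(-5), R(0))) = 40625/(108 - 1*(-171)) - 11204*1/(356*(2 + 2*0)) = 40625/(108 + 171) - 11204*1/(356*(2 + 0)) = 40625/279 - 11204/(2*356) = 40625*(1/279) - 11204/712 = 40625/279 - 11204*1/712 = 40625/279 - 2801/178 = 6449771/49662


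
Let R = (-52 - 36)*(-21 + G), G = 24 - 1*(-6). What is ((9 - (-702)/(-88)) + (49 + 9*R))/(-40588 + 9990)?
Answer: 311431/1346312 ≈ 0.23132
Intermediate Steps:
G = 30 (G = 24 + 6 = 30)
R = -792 (R = (-52 - 36)*(-21 + 30) = -88*9 = -792)
((9 - (-702)/(-88)) + (49 + 9*R))/(-40588 + 9990) = ((9 - (-702)/(-88)) + (49 + 9*(-792)))/(-40588 + 9990) = ((9 - (-702)*(-1)/88) + (49 - 7128))/(-30598) = ((9 - 78*9/88) - 7079)*(-1/30598) = ((9 - 351/44) - 7079)*(-1/30598) = (45/44 - 7079)*(-1/30598) = -311431/44*(-1/30598) = 311431/1346312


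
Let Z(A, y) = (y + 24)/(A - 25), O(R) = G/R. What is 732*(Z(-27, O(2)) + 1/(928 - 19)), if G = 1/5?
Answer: -13331489/39390 ≈ -338.45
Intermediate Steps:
G = ⅕ ≈ 0.20000
O(R) = 1/(5*R)
Z(A, y) = (24 + y)/(-25 + A)
732*(Z(-27, O(2)) + 1/(928 - 19)) = 732*((24 + (⅕)/2)/(-25 - 27) + 1/(928 - 19)) = 732*((24 + (⅕)*(½))/(-52) + 1/909) = 732*(-(24 + ⅒)/52 + 1/909) = 732*(-1/52*241/10 + 1/909) = 732*(-241/520 + 1/909) = 732*(-218549/472680) = -13331489/39390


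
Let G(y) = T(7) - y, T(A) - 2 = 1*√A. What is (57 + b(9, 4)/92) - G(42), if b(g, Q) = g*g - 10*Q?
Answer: 8965/92 - √7 ≈ 94.800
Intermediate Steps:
T(A) = 2 + √A (T(A) = 2 + 1*√A = 2 + √A)
b(g, Q) = g² - 10*Q
G(y) = 2 + √7 - y (G(y) = (2 + √7) - y = 2 + √7 - y)
(57 + b(9, 4)/92) - G(42) = (57 + (9² - 10*4)/92) - (2 + √7 - 1*42) = (57 + (81 - 40)/92) - (2 + √7 - 42) = (57 + (1/92)*41) - (-40 + √7) = (57 + 41/92) + (40 - √7) = 5285/92 + (40 - √7) = 8965/92 - √7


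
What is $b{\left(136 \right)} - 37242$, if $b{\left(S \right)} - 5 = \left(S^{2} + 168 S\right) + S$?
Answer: $4243$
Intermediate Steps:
$b{\left(S \right)} = 5 + S^{2} + 169 S$ ($b{\left(S \right)} = 5 + \left(\left(S^{2} + 168 S\right) + S\right) = 5 + \left(S^{2} + 169 S\right) = 5 + S^{2} + 169 S$)
$b{\left(136 \right)} - 37242 = \left(5 + 136^{2} + 169 \cdot 136\right) - 37242 = \left(5 + 18496 + 22984\right) - 37242 = 41485 - 37242 = 4243$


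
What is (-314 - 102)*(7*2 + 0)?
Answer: -5824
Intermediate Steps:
(-314 - 102)*(7*2 + 0) = -416*(14 + 0) = -416*14 = -5824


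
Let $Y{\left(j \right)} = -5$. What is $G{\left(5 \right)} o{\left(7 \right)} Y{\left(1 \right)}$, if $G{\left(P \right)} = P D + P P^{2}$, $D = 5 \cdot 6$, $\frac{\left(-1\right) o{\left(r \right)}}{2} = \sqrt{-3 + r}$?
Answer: $5500$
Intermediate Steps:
$o{\left(r \right)} = - 2 \sqrt{-3 + r}$
$D = 30$
$G{\left(P \right)} = P^{3} + 30 P$ ($G{\left(P \right)} = P 30 + P P^{2} = 30 P + P^{3} = P^{3} + 30 P$)
$G{\left(5 \right)} o{\left(7 \right)} Y{\left(1 \right)} = 5 \left(30 + 5^{2}\right) \left(- 2 \sqrt{-3 + 7}\right) \left(-5\right) = 5 \left(30 + 25\right) \left(- 2 \sqrt{4}\right) \left(-5\right) = 5 \cdot 55 \left(\left(-2\right) 2\right) \left(-5\right) = 275 \left(-4\right) \left(-5\right) = \left(-1100\right) \left(-5\right) = 5500$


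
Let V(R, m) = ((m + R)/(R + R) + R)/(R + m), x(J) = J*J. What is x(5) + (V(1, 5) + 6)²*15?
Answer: 2075/3 ≈ 691.67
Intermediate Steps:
x(J) = J²
V(R, m) = (R + (R + m)/(2*R))/(R + m) (V(R, m) = ((R + m)/((2*R)) + R)/(R + m) = ((R + m)*(1/(2*R)) + R)/(R + m) = ((R + m)/(2*R) + R)/(R + m) = (R + (R + m)/(2*R))/(R + m))
x(5) + (V(1, 5) + 6)²*15 = 5² + ((½)*(1 + 5 + 2*1²)/(1*(1 + 5)) + 6)²*15 = 25 + ((½)*1*(1 + 5 + 2*1)/6 + 6)²*15 = 25 + ((½)*1*(⅙)*(1 + 5 + 2) + 6)²*15 = 25 + ((½)*1*(⅙)*8 + 6)²*15 = 25 + (⅔ + 6)²*15 = 25 + (20/3)²*15 = 25 + (400/9)*15 = 25 + 2000/3 = 2075/3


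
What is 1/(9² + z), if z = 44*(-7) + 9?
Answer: -1/218 ≈ -0.0045872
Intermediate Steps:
z = -299 (z = -308 + 9 = -299)
1/(9² + z) = 1/(9² - 299) = 1/(81 - 299) = 1/(-218) = -1/218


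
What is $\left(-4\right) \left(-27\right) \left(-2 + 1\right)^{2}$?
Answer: $108$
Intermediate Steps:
$\left(-4\right) \left(-27\right) \left(-2 + 1\right)^{2} = 108 \left(-1\right)^{2} = 108 \cdot 1 = 108$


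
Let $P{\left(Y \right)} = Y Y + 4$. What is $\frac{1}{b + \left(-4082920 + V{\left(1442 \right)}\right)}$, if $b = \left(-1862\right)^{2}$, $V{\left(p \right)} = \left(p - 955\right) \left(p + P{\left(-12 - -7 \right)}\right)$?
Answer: $\frac{1}{100501} \approx 9.9501 \cdot 10^{-6}$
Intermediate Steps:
$P{\left(Y \right)} = 4 + Y^{2}$ ($P{\left(Y \right)} = Y^{2} + 4 = 4 + Y^{2}$)
$V{\left(p \right)} = \left(-955 + p\right) \left(29 + p\right)$ ($V{\left(p \right)} = \left(p - 955\right) \left(p + \left(4 + \left(-12 - -7\right)^{2}\right)\right) = \left(-955 + p\right) \left(p + \left(4 + \left(-12 + 7\right)^{2}\right)\right) = \left(-955 + p\right) \left(p + \left(4 + \left(-5\right)^{2}\right)\right) = \left(-955 + p\right) \left(p + \left(4 + 25\right)\right) = \left(-955 + p\right) \left(p + 29\right) = \left(-955 + p\right) \left(29 + p\right)$)
$b = 3467044$
$\frac{1}{b + \left(-4082920 + V{\left(1442 \right)}\right)} = \frac{1}{3467044 - 3366543} = \frac{1}{100501}$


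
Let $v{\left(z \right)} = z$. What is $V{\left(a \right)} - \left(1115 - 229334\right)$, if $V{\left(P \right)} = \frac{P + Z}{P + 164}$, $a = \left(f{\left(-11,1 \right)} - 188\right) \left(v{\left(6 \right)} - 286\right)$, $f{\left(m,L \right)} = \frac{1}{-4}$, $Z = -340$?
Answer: $\frac{6033451888}{26437} \approx 2.2822 \cdot 10^{5}$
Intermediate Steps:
$f{\left(m,L \right)} = - \frac{1}{4}$
$a = 52710$ ($a = \left(- \frac{1}{4} - 188\right) \left(6 - 286\right) = \left(- \frac{753}{4}\right) \left(-280\right) = 52710$)
$V{\left(P \right)} = \frac{-340 + P}{164 + P}$ ($V{\left(P \right)} = \frac{P - 340}{P + 164} = \frac{-340 + P}{164 + P}$)
$V{\left(a \right)} - \left(1115 - 229334\right) = \frac{-340 + 52710}{164 + 52710} - \left(1115 - 229334\right) = \frac{1}{52874} \cdot 52370 - -228219 = \frac{1}{52874} \cdot 52370 + 228219 = \frac{26185}{26437} + 228219 = \frac{6033451888}{26437}$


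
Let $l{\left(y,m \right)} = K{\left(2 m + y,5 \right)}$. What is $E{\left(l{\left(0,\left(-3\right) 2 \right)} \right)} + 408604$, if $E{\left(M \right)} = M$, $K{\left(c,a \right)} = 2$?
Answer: $408606$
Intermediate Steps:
$l{\left(y,m \right)} = 2$
$E{\left(l{\left(0,\left(-3\right) 2 \right)} \right)} + 408604 = 2 + 408604 = 408606$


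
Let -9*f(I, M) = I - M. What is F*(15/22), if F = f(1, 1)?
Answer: 0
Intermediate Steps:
f(I, M) = -I/9 + M/9 (f(I, M) = -(I - M)/9 = -I/9 + M/9)
F = 0 (F = -1/9*1 + (1/9)*1 = -1/9 + 1/9 = 0)
F*(15/22) = 0*(15/22) = 0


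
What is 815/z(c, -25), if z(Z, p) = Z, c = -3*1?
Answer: -815/3 ≈ -271.67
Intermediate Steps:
c = -3
815/z(c, -25) = 815/(-3) = 815*(-1/3) = -815/3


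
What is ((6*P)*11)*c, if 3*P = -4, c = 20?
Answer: -1760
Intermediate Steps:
P = -4/3 (P = (⅓)*(-4) = -4/3 ≈ -1.3333)
((6*P)*11)*c = ((6*(-4/3))*11)*20 = -8*11*20 = -88*20 = -1760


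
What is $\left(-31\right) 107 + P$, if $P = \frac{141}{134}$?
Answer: $- \frac{444337}{134} \approx -3315.9$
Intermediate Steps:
$P = \frac{141}{134}$ ($P = 141 \cdot \frac{1}{134} = \frac{141}{134} \approx 1.0522$)
$\left(-31\right) 107 + P = \left(-31\right) 107 + \frac{141}{134} = -3317 + \frac{141}{134} = - \frac{444337}{134}$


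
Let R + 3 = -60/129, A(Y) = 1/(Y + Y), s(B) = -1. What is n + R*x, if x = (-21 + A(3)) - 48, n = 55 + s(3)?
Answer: 75469/258 ≈ 292.52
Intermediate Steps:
A(Y) = 1/(2*Y)
R = -149/43 (R = -3 - 60/129 = -3 - 60*1/129 = -3 - 20/43 = -149/43 ≈ -3.4651)
n = 54 (n = 55 - 1 = 54)
x = -413/6 (x = (-21 + (½)/3) - 48 = (-21 + (½)*(⅓)) - 48 = (-21 + ⅙) - 48 = -125/6 - 48 = -413/6 ≈ -68.833)
n + R*x = 54 - 149/43*(-413/6) = 54 + 61537/258 = 75469/258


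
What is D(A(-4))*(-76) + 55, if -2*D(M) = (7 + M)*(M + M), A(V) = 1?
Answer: 663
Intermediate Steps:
D(M) = -M*(7 + M) (D(M) = -(7 + M)*(M + M)/2 = -(7 + M)*2*M/2 = -M*(7 + M))
D(A(-4))*(-76) + 55 = -1*1*(7 + 1)*(-76) + 55 = -1*1*8*(-76) + 55 = -8*(-76) + 55 = 608 + 55 = 663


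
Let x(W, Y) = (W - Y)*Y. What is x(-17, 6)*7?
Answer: -966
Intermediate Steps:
x(W, Y) = Y*(W - Y)
x(-17, 6)*7 = (6*(-17 - 1*6))*7 = (6*(-17 - 6))*7 = (6*(-23))*7 = -138*7 = -966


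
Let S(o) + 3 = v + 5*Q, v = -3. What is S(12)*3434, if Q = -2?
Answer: -54944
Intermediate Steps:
S(o) = -16 (S(o) = -3 + (-3 + 5*(-2)) = -3 + (-3 - 10) = -3 - 13 = -16)
S(12)*3434 = -16*3434 = -54944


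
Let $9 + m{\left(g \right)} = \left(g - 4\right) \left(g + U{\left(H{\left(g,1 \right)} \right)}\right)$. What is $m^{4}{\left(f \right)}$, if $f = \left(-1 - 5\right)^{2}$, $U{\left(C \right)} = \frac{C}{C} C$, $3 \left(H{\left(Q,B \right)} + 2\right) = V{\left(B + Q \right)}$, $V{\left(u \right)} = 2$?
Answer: $\frac{118735913353201}{81} \approx 1.4659 \cdot 10^{12}$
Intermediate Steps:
$H{\left(Q,B \right)} = - \frac{4}{3}$ ($H{\left(Q,B \right)} = -2 + \frac{1}{3} \cdot 2 = -2 + \frac{2}{3} = - \frac{4}{3}$)
$U{\left(C \right)} = C$ ($U{\left(C \right)} = 1 C = C$)
$f = 36$ ($f = \left(-6\right)^{2} = 36$)
$m{\left(g \right)} = -9 + \left(-4 + g\right) \left(- \frac{4}{3} + g\right)$ ($m{\left(g \right)} = -9 + \left(g - 4\right) \left(g - \frac{4}{3}\right) = -9 + \left(-4 + g\right) \left(- \frac{4}{3} + g\right)$)
$m^{4}{\left(f \right)} = \left(- \frac{11}{3} + 36^{2} - 192\right)^{4} = \left(- \frac{11}{3} + 1296 - 192\right)^{4} = \left(\frac{3301}{3}\right)^{4} = \frac{118735913353201}{81}$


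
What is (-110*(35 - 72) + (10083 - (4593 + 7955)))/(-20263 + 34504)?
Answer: 535/4747 ≈ 0.11270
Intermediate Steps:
(-110*(35 - 72) + (10083 - (4593 + 7955)))/(-20263 + 34504) = (-110*(-37) + (10083 - 1*12548))/14241 = (4070 + (10083 - 12548))*(1/14241) = (4070 - 2465)*(1/14241) = 1605*(1/14241) = 535/4747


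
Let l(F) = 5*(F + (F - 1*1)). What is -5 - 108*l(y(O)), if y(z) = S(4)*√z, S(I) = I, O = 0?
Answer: 535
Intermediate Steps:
y(z) = 4*√z
l(F) = -5 + 10*F (l(F) = 5*(F + (F - 1)) = 5*(F + (-1 + F)) = 5*(-1 + 2*F) = -5 + 10*F)
-5 - 108*l(y(O)) = -5 - 108*(-5 + 10*(4*√0)) = -5 - 108*(-5 + 10*(4*0)) = -5 - 108*(-5 + 10*0) = -5 - 108*(-5 + 0) = -5 - 108*(-5) = -5 + 540 = 535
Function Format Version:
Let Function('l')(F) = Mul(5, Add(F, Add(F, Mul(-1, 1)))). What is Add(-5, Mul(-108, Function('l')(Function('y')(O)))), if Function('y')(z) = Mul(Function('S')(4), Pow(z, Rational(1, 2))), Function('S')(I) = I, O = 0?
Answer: 535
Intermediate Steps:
Function('y')(z) = Mul(4, Pow(z, Rational(1, 2)))
Function('l')(F) = Add(-5, Mul(10, F)) (Function('l')(F) = Mul(5, Add(F, Add(F, -1))) = Mul(5, Add(F, Add(-1, F))) = Mul(5, Add(-1, Mul(2, F))) = Add(-5, Mul(10, F)))
Add(-5, Mul(-108, Function('l')(Function('y')(O)))) = Add(-5, Mul(-108, Add(-5, Mul(10, Mul(4, Pow(0, Rational(1, 2))))))) = Add(-5, Mul(-108, Add(-5, Mul(10, Mul(4, 0))))) = Add(-5, Mul(-108, Add(-5, Mul(10, 0)))) = Add(-5, Mul(-108, Add(-5, 0))) = Add(-5, Mul(-108, -5)) = Add(-5, 540) = 535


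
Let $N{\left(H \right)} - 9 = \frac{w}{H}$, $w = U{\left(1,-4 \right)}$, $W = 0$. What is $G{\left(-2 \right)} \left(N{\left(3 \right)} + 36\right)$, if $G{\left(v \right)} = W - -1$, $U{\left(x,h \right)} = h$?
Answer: $\frac{131}{3} \approx 43.667$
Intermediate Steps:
$G{\left(v \right)} = 1$ ($G{\left(v \right)} = 0 - -1 = 0 + 1 = 1$)
$w = -4$
$N{\left(H \right)} = 9 - \frac{4}{H}$
$G{\left(-2 \right)} \left(N{\left(3 \right)} + 36\right) = 1 \left(\left(9 - \frac{4}{3}\right) + 36\right) = 1 \left(\frac{23}{3} + 36\right) = 1 \cdot \frac{131}{3} = \frac{131}{3}$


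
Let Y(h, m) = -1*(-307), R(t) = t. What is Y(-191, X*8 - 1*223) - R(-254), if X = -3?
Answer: 561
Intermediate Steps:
Y(h, m) = 307
Y(-191, X*8 - 1*223) - R(-254) = 307 - 1*(-254) = 307 + 254 = 561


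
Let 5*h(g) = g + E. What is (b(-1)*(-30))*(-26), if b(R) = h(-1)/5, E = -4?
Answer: -156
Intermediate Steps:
h(g) = -⅘ + g/5 (h(g) = (g - 4)/5 = (-4 + g)/5 = -⅘ + g/5)
b(R) = -⅕ (b(R) = (-⅘ + (⅕)*(-1))/5 = (-⅘ - ⅕)*(⅕) = -1*⅕ = -⅕)
(b(-1)*(-30))*(-26) = -⅕*(-30)*(-26) = 6*(-26) = -156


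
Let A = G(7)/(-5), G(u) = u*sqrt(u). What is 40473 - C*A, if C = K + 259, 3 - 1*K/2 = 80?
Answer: 40473 + 147*sqrt(7) ≈ 40862.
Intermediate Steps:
K = -154 (K = 6 - 2*80 = 6 - 160 = -154)
G(u) = u**(3/2)
A = -7*sqrt(7)/5 (A = 7**(3/2)/(-5) = (7*sqrt(7))*(-1/5) = -7*sqrt(7)/5 ≈ -3.7041)
C = 105 (C = -154 + 259 = 105)
40473 - C*A = 40473 - 105*(-7*sqrt(7)/5) = 40473 - (-147)*sqrt(7) = 40473 + 147*sqrt(7)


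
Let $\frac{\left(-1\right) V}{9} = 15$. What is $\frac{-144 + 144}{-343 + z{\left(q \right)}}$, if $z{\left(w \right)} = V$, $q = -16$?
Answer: $0$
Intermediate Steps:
$V = -135$ ($V = \left(-9\right) 15 = -135$)
$z{\left(w \right)} = -135$
$\frac{-144 + 144}{-343 + z{\left(q \right)}} = \frac{-144 + 144}{-343 - 135} = \frac{0}{-478} = 0 \left(- \frac{1}{478}\right) = 0$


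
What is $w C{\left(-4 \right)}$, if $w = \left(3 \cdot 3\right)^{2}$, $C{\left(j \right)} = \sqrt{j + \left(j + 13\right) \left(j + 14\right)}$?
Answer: $81 \sqrt{86} \approx 751.16$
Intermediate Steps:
$C{\left(j \right)} = \sqrt{j + \left(13 + j\right) \left(14 + j\right)}$
$w = 81$ ($w = 9^{2} = 81$)
$w C{\left(-4 \right)} = 81 \sqrt{182 + \left(-4\right)^{2} + 28 \left(-4\right)} = 81 \sqrt{182 + 16 - 112} = 81 \sqrt{86}$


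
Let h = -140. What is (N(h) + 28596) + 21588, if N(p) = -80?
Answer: 50104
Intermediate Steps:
(N(h) + 28596) + 21588 = (-80 + 28596) + 21588 = 28516 + 21588 = 50104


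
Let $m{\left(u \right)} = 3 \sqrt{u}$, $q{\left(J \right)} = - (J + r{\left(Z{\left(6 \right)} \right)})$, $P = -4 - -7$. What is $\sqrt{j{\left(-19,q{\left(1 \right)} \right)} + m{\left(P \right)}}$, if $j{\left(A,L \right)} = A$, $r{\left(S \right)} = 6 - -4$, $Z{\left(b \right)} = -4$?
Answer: $\sqrt{-19 + 3 \sqrt{3}} \approx 3.7154 i$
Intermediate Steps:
$P = 3$ ($P = -4 + 7 = 3$)
$r{\left(S \right)} = 10$ ($r{\left(S \right)} = 6 + 4 = 10$)
$q{\left(J \right)} = -10 - J$ ($q{\left(J \right)} = - (J + 10) = - (10 + J) = -10 - J$)
$\sqrt{j{\left(-19,q{\left(1 \right)} \right)} + m{\left(P \right)}} = \sqrt{-19 + 3 \sqrt{3}}$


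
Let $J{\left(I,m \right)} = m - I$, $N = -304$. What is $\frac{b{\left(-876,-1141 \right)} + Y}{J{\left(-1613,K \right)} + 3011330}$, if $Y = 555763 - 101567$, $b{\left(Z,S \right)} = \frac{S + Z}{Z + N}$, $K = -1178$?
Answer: $\frac{535953297}{3553882700} \approx 0.15081$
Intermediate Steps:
$b{\left(Z,S \right)} = \frac{S + Z}{-304 + Z}$ ($b{\left(Z,S \right)} = \frac{S + Z}{Z - 304} = \frac{S + Z}{-304 + Z}$)
$Y = 454196$
$\frac{b{\left(-876,-1141 \right)} + Y}{J{\left(-1613,K \right)} + 3011330} = \frac{\frac{-1141 - 876}{-304 - 876} + 454196}{\left(-1178 - -1613\right) + 3011330} = \frac{\frac{1}{-1180} \left(-2017\right) + 454196}{\left(-1178 + 1613\right) + 3011330} = \frac{\left(- \frac{1}{1180}\right) \left(-2017\right) + 454196}{435 + 3011330} = \frac{\frac{2017}{1180} + 454196}{3011765} = \frac{535953297}{1180} \cdot \frac{1}{3011765} = \frac{535953297}{3553882700}$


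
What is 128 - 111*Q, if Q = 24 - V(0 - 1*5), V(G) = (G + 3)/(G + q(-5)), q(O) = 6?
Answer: -2758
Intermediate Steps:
V(G) = (3 + G)/(6 + G) (V(G) = (G + 3)/(G + 6) = (3 + G)/(6 + G))
Q = 26 (Q = 24 - (3 + (0 - 1*5))/(6 + (0 - 1*5)) = 24 - (3 + (0 - 5))/(6 + (0 - 5)) = 24 - (3 - 5)/(6 - 5) = 24 - (-2)/1 = 24 - (-2) = 24 - 1*(-2) = 24 + 2 = 26)
128 - 111*Q = 128 - 111*26 = 128 - 2886 = -2758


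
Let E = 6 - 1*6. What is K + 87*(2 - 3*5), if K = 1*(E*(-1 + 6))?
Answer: -1131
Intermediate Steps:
E = 0 (E = 6 - 6 = 0)
K = 0 (K = 1*(0*(-1 + 6)) = 1*(0*5) = 1*0 = 0)
K + 87*(2 - 3*5) = 0 + 87*(2 - 3*5) = 0 + 87*(2 - 15) = 0 + 87*(-13) = 0 - 1131 = -1131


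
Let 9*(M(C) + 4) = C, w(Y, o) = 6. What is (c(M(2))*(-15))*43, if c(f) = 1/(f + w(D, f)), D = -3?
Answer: -1161/4 ≈ -290.25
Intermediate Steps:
M(C) = -4 + C/9
c(f) = 1/(6 + f) (c(f) = 1/(f + 6) = 1/(6 + f))
(c(M(2))*(-15))*43 = (-15/(6 + (-4 + (⅑)*2)))*43 = (-15/(6 + (-4 + 2/9)))*43 = (-15/(6 - 34/9))*43 = (-15/(20/9))*43 = ((9/20)*(-15))*43 = -27/4*43 = -1161/4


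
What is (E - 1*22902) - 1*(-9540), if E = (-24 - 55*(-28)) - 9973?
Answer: -21819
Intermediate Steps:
E = -8457 (E = (-24 + 1540) - 9973 = 1516 - 9973 = -8457)
(E - 1*22902) - 1*(-9540) = (-8457 - 1*22902) - 1*(-9540) = (-8457 - 22902) + 9540 = -31359 + 9540 = -21819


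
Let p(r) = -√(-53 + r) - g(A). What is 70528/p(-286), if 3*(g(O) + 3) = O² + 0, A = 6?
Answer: -52896/35 + 17632*I*√339/105 ≈ -1511.3 + 3091.8*I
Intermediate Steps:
g(O) = -3 + O²/3 (g(O) = -3 + (O² + 0)/3 = -3 + O²/3)
p(r) = -9 - √(-53 + r) (p(r) = -√(-53 + r) - (-3 + (⅓)*6²) = -√(-53 + r) - (-3 + (⅓)*36) = -√(-53 + r) - (-3 + 12) = -√(-53 + r) - 1*9 = -√(-53 + r) - 9 = -9 - √(-53 + r))
70528/p(-286) = 70528/(-9 - √(-53 - 286)) = 70528/(-9 - √(-339)) = 70528/(-9 - I*√339)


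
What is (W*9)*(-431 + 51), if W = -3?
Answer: 10260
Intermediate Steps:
(W*9)*(-431 + 51) = (-3*9)*(-431 + 51) = -27*(-380) = 10260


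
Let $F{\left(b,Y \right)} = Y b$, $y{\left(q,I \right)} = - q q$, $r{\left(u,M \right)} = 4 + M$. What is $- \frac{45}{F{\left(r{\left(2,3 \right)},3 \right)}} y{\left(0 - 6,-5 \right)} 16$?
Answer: $\frac{8640}{7} \approx 1234.3$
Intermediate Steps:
$y{\left(q,I \right)} = - q^{2}$
$- \frac{45}{F{\left(r{\left(2,3 \right)},3 \right)}} y{\left(0 - 6,-5 \right)} 16 = - \frac{45}{3 \left(4 + 3\right)} \left(- \left(0 - 6\right)^{2}\right) 16 = - \frac{45}{3 \cdot 7} \left(- \left(0 - 6\right)^{2}\right) 16 = - \frac{45}{21} \left(- \left(-6\right)^{2}\right) 16 = \left(-45\right) \frac{1}{21} \left(\left(-1\right) 36\right) 16 = \left(- \frac{15}{7}\right) \left(-36\right) 16 = \frac{540}{7} \cdot 16 = \frac{8640}{7}$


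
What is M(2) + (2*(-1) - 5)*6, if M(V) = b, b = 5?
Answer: -37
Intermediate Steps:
M(V) = 5
M(2) + (2*(-1) - 5)*6 = 5 + (2*(-1) - 5)*6 = 5 + (-2 - 5)*6 = 5 - 7*6 = 5 - 42 = -37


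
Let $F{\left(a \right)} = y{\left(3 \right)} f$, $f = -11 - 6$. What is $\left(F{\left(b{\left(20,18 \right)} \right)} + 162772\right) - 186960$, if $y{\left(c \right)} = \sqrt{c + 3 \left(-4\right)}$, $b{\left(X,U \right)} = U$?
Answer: $-24188 - 51 i \approx -24188.0 - 51.0 i$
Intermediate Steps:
$f = -17$
$y{\left(c \right)} = \sqrt{-12 + c}$ ($y{\left(c \right)} = \sqrt{c - 12} = \sqrt{-12 + c}$)
$F{\left(a \right)} = - 51 i$ ($F{\left(a \right)} = \sqrt{-12 + 3} \left(-17\right) = \sqrt{-9} \left(-17\right) = 3 i \left(-17\right) = - 51 i$)
$\left(F{\left(b{\left(20,18 \right)} \right)} + 162772\right) - 186960 = \left(- 51 i + 162772\right) - 186960 = \left(162772 - 51 i\right) - 186960 = -24188 - 51 i$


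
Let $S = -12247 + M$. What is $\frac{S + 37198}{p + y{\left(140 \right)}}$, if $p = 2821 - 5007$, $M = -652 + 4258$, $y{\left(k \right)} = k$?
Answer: $- \frac{9519}{682} \approx -13.957$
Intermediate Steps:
$M = 3606$
$S = -8641$ ($S = -12247 + 3606 = -8641$)
$p = -2186$ ($p = 2821 - 5007 = -2186$)
$\frac{S + 37198}{p + y{\left(140 \right)}} = \frac{-8641 + 37198}{-2186 + 140} = \frac{28557}{-2046} = 28557 \left(- \frac{1}{2046}\right) = - \frac{9519}{682}$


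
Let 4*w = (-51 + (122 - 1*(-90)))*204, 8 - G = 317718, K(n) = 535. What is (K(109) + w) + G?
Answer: -308964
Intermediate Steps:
G = -317710 (G = 8 - 1*317718 = 8 - 317718 = -317710)
w = 8211 (w = ((-51 + (122 - 1*(-90)))*204)/4 = ((-51 + (122 + 90))*204)/4 = ((-51 + 212)*204)/4 = (161*204)/4 = (¼)*32844 = 8211)
(K(109) + w) + G = (535 + 8211) - 317710 = 8746 - 317710 = -308964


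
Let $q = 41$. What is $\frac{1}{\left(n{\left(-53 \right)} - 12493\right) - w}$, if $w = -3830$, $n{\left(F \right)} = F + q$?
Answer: $- \frac{1}{8675} \approx -0.00011527$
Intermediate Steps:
$n{\left(F \right)} = 41 + F$ ($n{\left(F \right)} = F + 41 = 41 + F$)
$\frac{1}{\left(n{\left(-53 \right)} - 12493\right) - w} = \frac{1}{\left(\left(41 - 53\right) - 12493\right) - -3830} = \frac{1}{\left(-12 - 12493\right) + 3830} = \frac{1}{-12505 + 3830} = \frac{1}{-8675} = - \frac{1}{8675}$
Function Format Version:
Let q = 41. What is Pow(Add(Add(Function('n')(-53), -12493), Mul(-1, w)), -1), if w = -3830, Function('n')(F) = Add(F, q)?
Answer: Rational(-1, 8675) ≈ -0.00011527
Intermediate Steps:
Function('n')(F) = Add(41, F) (Function('n')(F) = Add(F, 41) = Add(41, F))
Pow(Add(Add(Function('n')(-53), -12493), Mul(-1, w)), -1) = Pow(Add(Add(Add(41, -53), -12493), Mul(-1, -3830)), -1) = Pow(Add(Add(-12, -12493), 3830), -1) = Pow(Add(-12505, 3830), -1) = Pow(-8675, -1) = Rational(-1, 8675)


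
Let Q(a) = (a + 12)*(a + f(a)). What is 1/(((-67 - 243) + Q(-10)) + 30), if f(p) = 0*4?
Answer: -1/300 ≈ -0.0033333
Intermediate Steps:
f(p) = 0
Q(a) = a*(12 + a) (Q(a) = (a + 12)*(a + 0) = (12 + a)*a = a*(12 + a))
1/(((-67 - 243) + Q(-10)) + 30) = 1/(((-67 - 243) - 10*(12 - 10)) + 30) = 1/((-310 - 10*2) + 30) = 1/((-310 - 20) + 30) = 1/(-330 + 30) = 1/(-300) = -1/300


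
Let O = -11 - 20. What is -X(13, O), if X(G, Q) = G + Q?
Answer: 18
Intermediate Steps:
O = -31
-X(13, O) = -(13 - 31) = -1*(-18) = 18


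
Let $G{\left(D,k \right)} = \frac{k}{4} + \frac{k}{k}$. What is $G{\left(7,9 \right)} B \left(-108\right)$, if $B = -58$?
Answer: $20358$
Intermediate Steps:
$G{\left(D,k \right)} = 1 + \frac{k}{4}$ ($G{\left(D,k \right)} = k \frac{1}{4} + 1 = \frac{k}{4} + 1 = 1 + \frac{k}{4}$)
$G{\left(7,9 \right)} B \left(-108\right) = \left(1 + \frac{1}{4} \cdot 9\right) \left(-58\right) \left(-108\right) = \left(1 + \frac{9}{4}\right) \left(-58\right) \left(-108\right) = \frac{13}{4} \left(-58\right) \left(-108\right) = \left(- \frac{377}{2}\right) \left(-108\right) = 20358$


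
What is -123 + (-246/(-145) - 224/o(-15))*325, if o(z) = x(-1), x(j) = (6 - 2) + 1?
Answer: -409817/29 ≈ -14132.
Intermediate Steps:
x(j) = 5 (x(j) = 4 + 1 = 5)
o(z) = 5
-123 + (-246/(-145) - 224/o(-15))*325 = -123 + (-246/(-145) - 224/5)*325 = -123 + (-246*(-1/145) - 224*1/5)*325 = -123 + (246/145 - 224/5)*325 = -123 - 1250/29*325 = -123 - 406250/29 = -409817/29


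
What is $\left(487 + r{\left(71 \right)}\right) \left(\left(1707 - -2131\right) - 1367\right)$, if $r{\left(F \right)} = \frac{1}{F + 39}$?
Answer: $\frac{132373941}{110} \approx 1.2034 \cdot 10^{6}$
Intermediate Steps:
$r{\left(F \right)} = \frac{1}{39 + F}$
$\left(487 + r{\left(71 \right)}\right) \left(\left(1707 - -2131\right) - 1367\right) = \left(487 + \frac{1}{39 + 71}\right) \left(\left(1707 - -2131\right) - 1367\right) = \left(487 + \frac{1}{110}\right) \left(\left(1707 + 2131\right) - 1367\right) = \left(487 + \frac{1}{110}\right) \left(3838 - 1367\right) = \frac{53571}{110} \cdot 2471 = \frac{132373941}{110}$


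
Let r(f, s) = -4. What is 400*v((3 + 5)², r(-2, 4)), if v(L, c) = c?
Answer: -1600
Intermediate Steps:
400*v((3 + 5)², r(-2, 4)) = 400*(-4) = -1600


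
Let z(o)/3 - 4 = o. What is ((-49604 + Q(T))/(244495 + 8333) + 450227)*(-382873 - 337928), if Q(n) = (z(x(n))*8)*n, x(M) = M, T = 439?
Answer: -2279225016068050/7023 ≈ -3.2454e+11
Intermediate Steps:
z(o) = 12 + 3*o
Q(n) = n*(96 + 24*n) (Q(n) = ((12 + 3*n)*8)*n = (96 + 24*n)*n = n*(96 + 24*n))
((-49604 + Q(T))/(244495 + 8333) + 450227)*(-382873 - 337928) = ((-49604 + 24*439*(4 + 439))/(244495 + 8333) + 450227)*(-382873 - 337928) = ((-49604 + 24*439*443)/252828 + 450227)*(-720801) = ((-49604 + 4667448)*(1/252828) + 450227)*(-720801) = (4617844*(1/252828) + 450227)*(-720801) = (1154461/63207 + 450227)*(-720801) = (28458652450/63207)*(-720801) = -2279225016068050/7023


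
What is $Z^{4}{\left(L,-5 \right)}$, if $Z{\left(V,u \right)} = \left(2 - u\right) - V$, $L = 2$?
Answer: $625$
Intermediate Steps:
$Z{\left(V,u \right)} = 2 - V - u$
$Z^{4}{\left(L,-5 \right)} = \left(2 - 2 - -5\right)^{4} = \left(2 - 2 + 5\right)^{4} = 5^{4} = 625$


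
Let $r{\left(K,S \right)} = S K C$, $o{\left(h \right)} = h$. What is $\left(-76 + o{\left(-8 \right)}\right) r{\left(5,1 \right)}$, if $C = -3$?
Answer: $1260$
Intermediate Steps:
$r{\left(K,S \right)} = - 3 K S$ ($r{\left(K,S \right)} = S K \left(-3\right) = K S \left(-3\right) = - 3 K S$)
$\left(-76 + o{\left(-8 \right)}\right) r{\left(5,1 \right)} = \left(-76 - 8\right) \left(\left(-3\right) 5 \cdot 1\right) = \left(-84\right) \left(-15\right) = 1260$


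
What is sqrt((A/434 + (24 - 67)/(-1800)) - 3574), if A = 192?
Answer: I*sqrt(605786864746)/13020 ≈ 59.779*I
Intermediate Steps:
sqrt((A/434 + (24 - 67)/(-1800)) - 3574) = sqrt((192/434 + (24 - 67)/(-1800)) - 3574) = sqrt((192*(1/434) - 43*(-1/1800)) - 3574) = sqrt((96/217 + 43/1800) - 3574) = sqrt(182131/390600 - 3574) = sqrt(-1395822269/390600) = I*sqrt(605786864746)/13020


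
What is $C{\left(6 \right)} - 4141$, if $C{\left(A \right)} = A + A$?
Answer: $-4129$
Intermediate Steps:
$C{\left(A \right)} = 2 A$
$C{\left(6 \right)} - 4141 = 2 \cdot 6 - 4141 = 12 - 4141 = -4129$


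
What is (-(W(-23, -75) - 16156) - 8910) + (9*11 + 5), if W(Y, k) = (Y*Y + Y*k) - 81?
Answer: 5177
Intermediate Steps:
W(Y, k) = -81 + Y**2 + Y*k (W(Y, k) = (Y**2 + Y*k) - 81 = -81 + Y**2 + Y*k)
(-(W(-23, -75) - 16156) - 8910) + (9*11 + 5) = (-((-81 + (-23)**2 - 23*(-75)) - 16156) - 8910) + (9*11 + 5) = (-((-81 + 529 + 1725) - 16156) - 8910) + (99 + 5) = (-(2173 - 16156) - 8910) + 104 = (-1*(-13983) - 8910) + 104 = (13983 - 8910) + 104 = 5073 + 104 = 5177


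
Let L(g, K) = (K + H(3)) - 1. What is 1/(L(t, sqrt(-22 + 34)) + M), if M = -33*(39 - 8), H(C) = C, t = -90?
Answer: -1021/1042429 - 2*sqrt(3)/1042429 ≈ -0.00098277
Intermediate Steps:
L(g, K) = 2 + K (L(g, K) = (K + 3) - 1 = (3 + K) - 1 = 2 + K)
M = -1023 (M = -33*31 = -1023)
1/(L(t, sqrt(-22 + 34)) + M) = 1/((2 + sqrt(-22 + 34)) - 1023) = 1/((2 + sqrt(12)) - 1023) = 1/((2 + 2*sqrt(3)) - 1023) = 1/(-1021 + 2*sqrt(3))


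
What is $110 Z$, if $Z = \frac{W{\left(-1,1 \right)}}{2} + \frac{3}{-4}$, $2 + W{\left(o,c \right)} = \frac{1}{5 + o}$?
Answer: $- \frac{715}{4} \approx -178.75$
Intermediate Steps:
$W{\left(o,c \right)} = -2 + \frac{1}{5 + o}$
$Z = - \frac{13}{8}$ ($Z = \frac{\frac{1}{5 - 1} \left(-9 - -2\right)}{2} + \frac{3}{-4} = \frac{-9 + 2}{4} \cdot \frac{1}{2} + 3 \left(- \frac{1}{4}\right) = \frac{1}{4} \left(-7\right) \frac{1}{2} - \frac{3}{4} = \left(- \frac{7}{4}\right) \frac{1}{2} - \frac{3}{4} = - \frac{7}{8} - \frac{3}{4} = - \frac{13}{8} \approx -1.625$)
$110 Z = 110 \left(- \frac{13}{8}\right) = - \frac{715}{4}$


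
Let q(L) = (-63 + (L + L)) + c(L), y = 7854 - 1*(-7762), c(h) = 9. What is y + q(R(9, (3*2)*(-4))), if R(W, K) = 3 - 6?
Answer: 15556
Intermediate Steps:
R(W, K) = -3
y = 15616 (y = 7854 + 7762 = 15616)
q(L) = -54 + 2*L (q(L) = (-63 + (L + L)) + 9 = (-63 + 2*L) + 9 = -54 + 2*L)
y + q(R(9, (3*2)*(-4))) = 15616 + (-54 + 2*(-3)) = 15616 + (-54 - 6) = 15616 - 60 = 15556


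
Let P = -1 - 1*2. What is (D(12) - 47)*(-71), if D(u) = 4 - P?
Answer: 2840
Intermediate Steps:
P = -3 (P = -1 - 2 = -3)
D(u) = 7 (D(u) = 4 - 1*(-3) = 4 + 3 = 7)
(D(12) - 47)*(-71) = (7 - 47)*(-71) = -40*(-71) = 2840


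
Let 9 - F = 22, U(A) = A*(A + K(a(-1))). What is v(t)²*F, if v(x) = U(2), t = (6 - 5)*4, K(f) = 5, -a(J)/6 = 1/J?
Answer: -2548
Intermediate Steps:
a(J) = -6/J
U(A) = A*(5 + A) (U(A) = A*(A + 5) = A*(5 + A))
t = 4 (t = 1*4 = 4)
F = -13 (F = 9 - 1*22 = 9 - 22 = -13)
v(x) = 14 (v(x) = 2*(5 + 2) = 2*7 = 14)
v(t)²*F = 14²*(-13) = 196*(-13) = -2548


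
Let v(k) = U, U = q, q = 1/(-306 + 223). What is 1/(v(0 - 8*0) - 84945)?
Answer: -83/7050436 ≈ -1.1772e-5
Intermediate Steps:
q = -1/83 (q = 1/(-83) = -1/83 ≈ -0.012048)
U = -1/83 ≈ -0.012048
v(k) = -1/83
1/(v(0 - 8*0) - 84945) = 1/(-1/83 - 84945) = 1/(-7050436/83) = -83/7050436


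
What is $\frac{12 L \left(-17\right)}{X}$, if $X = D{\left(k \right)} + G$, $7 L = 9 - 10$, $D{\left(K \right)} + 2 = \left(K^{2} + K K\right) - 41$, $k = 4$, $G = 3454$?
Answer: $\frac{204}{24101} \approx 0.0084644$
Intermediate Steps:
$D{\left(K \right)} = -43 + 2 K^{2}$ ($D{\left(K \right)} = -2 - \left(41 - K^{2} - K K\right) = -2 + \left(\left(K^{2} + K^{2}\right) - 41\right) = -2 + \left(2 K^{2} - 41\right) = -2 + \left(-41 + 2 K^{2}\right) = -43 + 2 K^{2}$)
$L = - \frac{1}{7}$ ($L = \frac{9 - 10}{7} = \frac{1}{7} \left(-1\right) = - \frac{1}{7} \approx -0.14286$)
$X = 3443$ ($X = \left(-43 + 2 \cdot 4^{2}\right) + 3454 = \left(-43 + 2 \cdot 16\right) + 3454 = \left(-43 + 32\right) + 3454 = -11 + 3454 = 3443$)
$\frac{12 L \left(-17\right)}{X} = \frac{12 \left(- \frac{1}{7}\right) \left(-17\right)}{3443} = \left(- \frac{12}{7}\right) \left(-17\right) \frac{1}{3443} = \frac{204}{7} \cdot \frac{1}{3443} = \frac{204}{24101}$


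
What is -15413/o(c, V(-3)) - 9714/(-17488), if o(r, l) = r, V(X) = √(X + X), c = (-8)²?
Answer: -16807553/69952 ≈ -240.27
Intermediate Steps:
c = 64
V(X) = √2*√X (V(X) = √(2*X) = √2*√X)
-15413/o(c, V(-3)) - 9714/(-17488) = -15413/64 - 9714/(-17488) = -15413*1/64 - 9714*(-1/17488) = -15413/64 + 4857/8744 = -16807553/69952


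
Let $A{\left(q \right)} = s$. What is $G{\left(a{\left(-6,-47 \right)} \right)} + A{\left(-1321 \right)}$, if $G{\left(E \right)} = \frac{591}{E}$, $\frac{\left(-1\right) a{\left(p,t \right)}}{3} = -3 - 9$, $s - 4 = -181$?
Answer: $- \frac{1927}{12} \approx -160.58$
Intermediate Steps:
$s = -177$ ($s = 4 - 181 = -177$)
$a{\left(p,t \right)} = 36$ ($a{\left(p,t \right)} = - 3 \left(-3 - 9\right) = \left(-3\right) \left(-12\right) = 36$)
$A{\left(q \right)} = -177$
$G{\left(a{\left(-6,-47 \right)} \right)} + A{\left(-1321 \right)} = \frac{591}{36} - 177 = 591 \cdot \frac{1}{36} - 177 = \frac{197}{12} - 177 = - \frac{1927}{12}$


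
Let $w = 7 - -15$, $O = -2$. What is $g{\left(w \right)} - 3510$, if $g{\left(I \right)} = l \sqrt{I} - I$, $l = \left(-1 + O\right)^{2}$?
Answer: $-3532 + 9 \sqrt{22} \approx -3489.8$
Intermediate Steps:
$l = 9$ ($l = \left(-1 - 2\right)^{2} = \left(-3\right)^{2} = 9$)
$w = 22$ ($w = 7 + 15 = 22$)
$g{\left(I \right)} = - I + 9 \sqrt{I}$ ($g{\left(I \right)} = 9 \sqrt{I} - I = - I + 9 \sqrt{I}$)
$g{\left(w \right)} - 3510 = \left(\left(-1\right) 22 + 9 \sqrt{22}\right) - 3510 = \left(-22 + 9 \sqrt{22}\right) - 3510 = -3532 + 9 \sqrt{22}$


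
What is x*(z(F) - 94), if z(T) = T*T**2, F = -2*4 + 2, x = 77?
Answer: -23870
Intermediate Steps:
F = -6 (F = -8 + 2 = -6)
z(T) = T**3
x*(z(F) - 94) = 77*((-6)**3 - 94) = 77*(-216 - 94) = 77*(-310) = -23870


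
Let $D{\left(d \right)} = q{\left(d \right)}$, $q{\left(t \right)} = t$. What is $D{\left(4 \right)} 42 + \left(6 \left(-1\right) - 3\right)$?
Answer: $159$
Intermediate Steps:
$D{\left(d \right)} = d$
$D{\left(4 \right)} 42 + \left(6 \left(-1\right) - 3\right) = 4 \cdot 42 + \left(6 \left(-1\right) - 3\right) = 168 - 9 = 159$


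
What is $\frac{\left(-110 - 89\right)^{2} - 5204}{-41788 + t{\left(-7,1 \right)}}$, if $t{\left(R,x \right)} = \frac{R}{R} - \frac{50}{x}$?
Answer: $- \frac{34397}{41837} \approx -0.82217$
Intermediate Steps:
$t{\left(R,x \right)} = 1 - \frac{50}{x}$
$\frac{\left(-110 - 89\right)^{2} - 5204}{-41788 + t{\left(-7,1 \right)}} = \frac{\left(-110 - 89\right)^{2} - 5204}{-41788 + \frac{-50 + 1}{1}} = \frac{\left(-199\right)^{2} - 5204}{-41788 + 1 \left(-49\right)} = \frac{39601 - 5204}{-41788 - 49} = \frac{34397}{-41837} = 34397 \left(- \frac{1}{41837}\right) = - \frac{34397}{41837}$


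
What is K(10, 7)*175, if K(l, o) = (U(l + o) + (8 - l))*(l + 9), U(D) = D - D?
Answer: -6650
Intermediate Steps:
U(D) = 0
K(l, o) = (8 - l)*(9 + l) (K(l, o) = (0 + (8 - l))*(l + 9) = (8 - l)*(9 + l))
K(10, 7)*175 = (72 - 1*10 - 1*10**2)*175 = (72 - 10 - 1*100)*175 = (72 - 10 - 100)*175 = -38*175 = -6650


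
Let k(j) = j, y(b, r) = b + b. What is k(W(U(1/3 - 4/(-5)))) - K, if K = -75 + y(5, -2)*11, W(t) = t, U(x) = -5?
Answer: -40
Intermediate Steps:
y(b, r) = 2*b
K = 35 (K = -75 + (2*5)*11 = -75 + 10*11 = -75 + 110 = 35)
k(W(U(1/3 - 4/(-5)))) - K = -5 - 1*35 = -5 - 35 = -40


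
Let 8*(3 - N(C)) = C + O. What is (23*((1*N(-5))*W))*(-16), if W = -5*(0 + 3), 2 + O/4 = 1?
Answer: 22770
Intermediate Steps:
O = -4 (O = -8 + 4*1 = -8 + 4 = -4)
N(C) = 7/2 - C/8 (N(C) = 3 - (C - 4)/8 = 3 - (-4 + C)/8 = 3 + (1/2 - C/8) = 7/2 - C/8)
W = -15 (W = -5*3 = -15)
(23*((1*N(-5))*W))*(-16) = (23*((1*(7/2 - 1/8*(-5)))*(-15)))*(-16) = (23*((1*(7/2 + 5/8))*(-15)))*(-16) = (23*((1*(33/8))*(-15)))*(-16) = (23*((33/8)*(-15)))*(-16) = (23*(-495/8))*(-16) = -11385/8*(-16) = 22770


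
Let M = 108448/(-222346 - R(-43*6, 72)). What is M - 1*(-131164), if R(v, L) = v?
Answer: 3641230248/27761 ≈ 1.3116e+5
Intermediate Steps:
M = -13556/27761 (M = 108448/(-222346 - (-43)*6) = 108448/(-222346 - 1*(-258)) = 108448/(-222346 + 258) = 108448/(-222088) = 108448*(-1/222088) = -13556/27761 ≈ -0.48831)
M - 1*(-131164) = -13556/27761 - 1*(-131164) = -13556/27761 + 131164 = 3641230248/27761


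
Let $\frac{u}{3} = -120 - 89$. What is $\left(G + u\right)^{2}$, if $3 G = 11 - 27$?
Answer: $\frac{3598609}{9} \approx 3.9985 \cdot 10^{5}$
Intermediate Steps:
$u = -627$ ($u = 3 \left(-120 - 89\right) = 3 \left(-209\right) = -627$)
$G = - \frac{16}{3}$ ($G = \frac{11 - 27}{3} = \frac{1}{3} \left(-16\right) = - \frac{16}{3} \approx -5.3333$)
$\left(G + u\right)^{2} = \left(- \frac{16}{3} - 627\right)^{2} = \left(- \frac{1897}{3}\right)^{2} = \frac{3598609}{9}$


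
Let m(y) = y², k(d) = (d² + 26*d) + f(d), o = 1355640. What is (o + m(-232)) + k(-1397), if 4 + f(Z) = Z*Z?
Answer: 5276356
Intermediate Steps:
f(Z) = -4 + Z² (f(Z) = -4 + Z*Z = -4 + Z²)
k(d) = -4 + 2*d² + 26*d (k(d) = (d² + 26*d) + (-4 + d²) = -4 + 2*d² + 26*d)
(o + m(-232)) + k(-1397) = (1355640 + (-232)²) + (-4 + 2*(-1397)² + 26*(-1397)) = (1355640 + 53824) + (-4 + 2*1951609 - 36322) = 1409464 + (-4 + 3903218 - 36322) = 1409464 + 3866892 = 5276356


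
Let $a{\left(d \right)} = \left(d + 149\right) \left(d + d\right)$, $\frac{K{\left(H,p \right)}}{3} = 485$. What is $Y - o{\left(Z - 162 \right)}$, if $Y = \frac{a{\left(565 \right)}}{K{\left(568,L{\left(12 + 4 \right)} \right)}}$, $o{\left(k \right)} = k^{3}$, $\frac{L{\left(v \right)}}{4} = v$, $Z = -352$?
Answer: $\frac{13172337956}{97} \approx 1.358 \cdot 10^{8}$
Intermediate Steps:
$L{\left(v \right)} = 4 v$
$K{\left(H,p \right)} = 1455$ ($K{\left(H,p \right)} = 3 \cdot 485 = 1455$)
$a{\left(d \right)} = 2 d \left(149 + d\right)$ ($a{\left(d \right)} = \left(149 + d\right) 2 d = 2 d \left(149 + d\right)$)
$Y = \frac{53788}{97}$ ($Y = \frac{2 \cdot 565 \left(149 + 565\right)}{1455} = 2 \cdot 565 \cdot 714 \cdot \frac{1}{1455} = 806820 \cdot \frac{1}{1455} = \frac{53788}{97} \approx 554.52$)
$Y - o{\left(Z - 162 \right)} = \frac{53788}{97} - \left(-352 - 162\right)^{3} = \frac{53788}{97} - \left(-514\right)^{3} = \frac{53788}{97} - -135796744 = \frac{53788}{97} + 135796744 = \frac{13172337956}{97}$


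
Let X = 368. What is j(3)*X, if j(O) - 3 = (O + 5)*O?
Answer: 9936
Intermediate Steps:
j(O) = 3 + O*(5 + O) (j(O) = 3 + (O + 5)*O = 3 + (5 + O)*O = 3 + O*(5 + O))
j(3)*X = (3 + 3**2 + 5*3)*368 = (3 + 9 + 15)*368 = 27*368 = 9936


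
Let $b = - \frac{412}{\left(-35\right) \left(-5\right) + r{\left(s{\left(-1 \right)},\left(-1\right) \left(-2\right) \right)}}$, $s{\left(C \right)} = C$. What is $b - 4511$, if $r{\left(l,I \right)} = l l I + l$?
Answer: $- \frac{198587}{44} \approx -4513.3$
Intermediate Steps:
$r{\left(l,I \right)} = l + I l^{2}$ ($r{\left(l,I \right)} = l^{2} I + l = I l^{2} + l = l + I l^{2}$)
$b = - \frac{103}{44}$ ($b = - \frac{412}{\left(-35\right) \left(-5\right) - \left(1 + \left(-1\right) \left(-2\right) \left(-1\right)\right)} = - \frac{412}{175 - \left(1 + 2 \left(-1\right)\right)} = - \frac{412}{175 - \left(1 - 2\right)} = - \frac{412}{175 - -1} = - \frac{412}{175 + 1} = - \frac{412}{176} = \left(-412\right) \frac{1}{176} = - \frac{103}{44} \approx -2.3409$)
$b - 4511 = - \frac{103}{44} - 4511 = - \frac{198587}{44}$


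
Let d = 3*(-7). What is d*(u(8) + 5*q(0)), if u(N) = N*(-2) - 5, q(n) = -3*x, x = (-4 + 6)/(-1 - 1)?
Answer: 126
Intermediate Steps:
x = -1 (x = 2/(-2) = 2*(-½) = -1)
q(n) = 3 (q(n) = -3*(-1) = 3)
u(N) = -5 - 2*N (u(N) = -2*N - 5 = -5 - 2*N)
d = -21
d*(u(8) + 5*q(0)) = -21*((-5 - 2*8) + 5*3) = -21*((-5 - 16) + 15) = -21*(-21 + 15) = -21*(-6) = 126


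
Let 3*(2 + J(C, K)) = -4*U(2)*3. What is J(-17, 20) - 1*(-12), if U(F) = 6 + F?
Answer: -22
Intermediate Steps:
J(C, K) = -34 (J(C, K) = -2 + (-4*(6 + 2)*3)/3 = -2 + (-4*8*3)/3 = -2 + (-32*3)/3 = -2 + (⅓)*(-96) = -2 - 32 = -34)
J(-17, 20) - 1*(-12) = -34 - 1*(-12) = -34 + 12 = -22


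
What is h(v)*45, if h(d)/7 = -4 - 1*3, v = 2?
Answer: -2205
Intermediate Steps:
h(d) = -49 (h(d) = 7*(-4 - 1*3) = 7*(-4 - 3) = 7*(-7) = -49)
h(v)*45 = -49*45 = -2205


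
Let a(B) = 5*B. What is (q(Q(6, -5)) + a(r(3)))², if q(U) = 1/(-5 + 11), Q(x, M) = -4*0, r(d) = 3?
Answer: 8281/36 ≈ 230.03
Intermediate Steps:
Q(x, M) = 0
q(U) = ⅙ (q(U) = 1/6 = ⅙)
(q(Q(6, -5)) + a(r(3)))² = (⅙ + 5*3)² = (⅙ + 15)² = (91/6)² = 8281/36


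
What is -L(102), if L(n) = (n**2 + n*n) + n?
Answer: -20910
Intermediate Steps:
L(n) = n + 2*n**2 (L(n) = (n**2 + n**2) + n = 2*n**2 + n = n + 2*n**2)
-L(102) = -102*(1 + 2*102) = -102*(1 + 204) = -102*205 = -1*20910 = -20910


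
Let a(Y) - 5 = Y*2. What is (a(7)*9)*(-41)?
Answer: -7011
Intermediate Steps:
a(Y) = 5 + 2*Y (a(Y) = 5 + Y*2 = 5 + 2*Y)
(a(7)*9)*(-41) = ((5 + 2*7)*9)*(-41) = ((5 + 14)*9)*(-41) = (19*9)*(-41) = 171*(-41) = -7011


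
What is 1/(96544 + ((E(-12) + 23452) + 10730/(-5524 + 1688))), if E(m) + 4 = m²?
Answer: 1918/230415483 ≈ 8.3241e-6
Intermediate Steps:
E(m) = -4 + m²
1/(96544 + ((E(-12) + 23452) + 10730/(-5524 + 1688))) = 1/(96544 + (((-4 + (-12)²) + 23452) + 10730/(-5524 + 1688))) = 1/(96544 + (((-4 + 144) + 23452) + 10730/(-3836))) = 1/(96544 + ((140 + 23452) + 10730*(-1/3836))) = 1/(96544 + (23592 - 5365/1918)) = 1/(96544 + 45244091/1918) = 1/(230415483/1918) = 1918/230415483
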